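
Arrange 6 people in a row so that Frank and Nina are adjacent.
Treat as block: (6-1)! × 2! = 120 × 2 = 240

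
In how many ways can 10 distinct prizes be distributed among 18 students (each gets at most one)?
P(18,10) = 18!/(18-10)! = 158789030400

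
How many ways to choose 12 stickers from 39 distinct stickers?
C(39,12) = 39!/(12!×27!) = 3910797436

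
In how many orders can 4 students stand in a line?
4! = 24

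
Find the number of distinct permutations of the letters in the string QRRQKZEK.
8! / (1! × 2! × 2! × 2! × 1!) = 5040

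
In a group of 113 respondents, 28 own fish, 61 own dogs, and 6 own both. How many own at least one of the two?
|A∪B| = |A| + |B| - |A∩B| = 28 + 61 - 6 = 83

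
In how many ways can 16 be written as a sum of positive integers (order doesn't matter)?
Pentagonal recurrence p(n) = p(n-1) + p(n-2) - p(n-5) - p(n-7) + p(n-12) + p(n-15) - ... gives p(0..15) = 1, 1, 2, 3, 5, 7, 11, 15, 22, 30, 42, 56, 77, 101, 135, 176. p(16) = p(15) + p(14) - p(11) - p(9) + p(4) + p(1) = 176 + 135 - 56 - 30 + 5 + 1 = 231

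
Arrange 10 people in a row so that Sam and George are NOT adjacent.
Total - adjacent = 10! - (10-1)!×2 = 3628800 - 725760 = 2903040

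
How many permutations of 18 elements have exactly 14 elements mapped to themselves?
Choose the 14 fixed points C(18,14) = 3060, derange the rest: !4 = Σ_{j=0}^{4} (-1)^j·4!/j! = 24 - 24 + 12 - 4 + 1 = 9. Product = 3060 × 9 = 27540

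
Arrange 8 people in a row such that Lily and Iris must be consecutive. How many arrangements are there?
Treat the 2 as one block: (8-2+1)! × 2! = 5040 × 2 = 10080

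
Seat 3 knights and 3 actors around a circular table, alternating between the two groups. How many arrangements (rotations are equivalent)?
Fix one of the knights: (3-1)! ways for the remaining knights, × 3! ways for the actors = 2 × 6 = 12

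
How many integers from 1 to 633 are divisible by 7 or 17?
⌊633/7⌋ + ⌊633/17⌋ - ⌊633/119⌋ = 90 + 37 - 5 = 122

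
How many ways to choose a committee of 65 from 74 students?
C(74,65) = 74!/(65!×9!) = 110524147514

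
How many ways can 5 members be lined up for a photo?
5! = 120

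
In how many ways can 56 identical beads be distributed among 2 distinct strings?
C(56+2-1, 2-1) = C(57, 1) = 57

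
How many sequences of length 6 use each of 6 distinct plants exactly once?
6! = 720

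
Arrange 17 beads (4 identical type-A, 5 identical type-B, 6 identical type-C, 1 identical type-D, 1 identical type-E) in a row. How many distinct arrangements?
17! / (4! × 5! × 6! × 1! × 1!) = 171531360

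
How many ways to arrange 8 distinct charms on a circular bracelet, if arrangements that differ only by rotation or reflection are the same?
(8-1)!/2 = 5040/2 = 2520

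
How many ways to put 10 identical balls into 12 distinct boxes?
C(10+12-1, 12-1) = C(21, 11) = 352716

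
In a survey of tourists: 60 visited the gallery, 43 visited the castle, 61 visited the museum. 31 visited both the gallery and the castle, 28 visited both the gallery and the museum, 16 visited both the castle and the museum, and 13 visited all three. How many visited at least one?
|A∪B∪C| = 60+43+61-31-28-16+13 = 102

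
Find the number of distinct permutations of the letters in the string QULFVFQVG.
9! / (2! × 1! × 2! × 2! × 1! × 1!) = 45360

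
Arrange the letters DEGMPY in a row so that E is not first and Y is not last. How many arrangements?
By inclusion-exclusion: 6! - 2×(6-1)! + (6-2)! = 720 - 240 + 24 = 504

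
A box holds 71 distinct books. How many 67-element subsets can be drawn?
C(71,67) = 71!/(67!×4!) = 971635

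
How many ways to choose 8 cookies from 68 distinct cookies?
C(68,8) = 68!/(8!×60!) = 7392009768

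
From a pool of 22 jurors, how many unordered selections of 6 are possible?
C(22,6) = 22!/(6!×16!) = 74613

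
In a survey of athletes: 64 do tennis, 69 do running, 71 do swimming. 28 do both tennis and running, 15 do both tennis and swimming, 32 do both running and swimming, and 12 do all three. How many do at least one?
|A∪B∪C| = 64+69+71-28-15-32+12 = 141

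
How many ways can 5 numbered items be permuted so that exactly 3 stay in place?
Choose the 3 fixed points C(5,3) = 10, derange the rest: !2 = Σ_{j=0}^{2} (-1)^j·2!/j! = 2 - 2 + 1 = 1. Product = 10 × 1 = 10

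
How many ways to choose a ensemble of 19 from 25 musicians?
C(25,19) = 25!/(19!×6!) = 177100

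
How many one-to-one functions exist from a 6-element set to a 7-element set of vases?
P(7,6) = 7!/(7-6)! = 5040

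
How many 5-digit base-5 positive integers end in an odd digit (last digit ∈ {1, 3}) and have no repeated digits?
Last∈{1,3}. Last=0: 0. Last nonzero: 2×3×P(3,3) = 36. Total = 36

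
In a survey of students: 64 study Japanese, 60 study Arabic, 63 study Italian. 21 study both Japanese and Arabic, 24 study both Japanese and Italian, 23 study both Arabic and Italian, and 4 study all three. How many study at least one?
|A∪B∪C| = 64+60+63-21-24-23+4 = 123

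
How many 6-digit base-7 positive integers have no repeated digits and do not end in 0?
Last digit: 6 nonzero choices. First digit: 5 (nonzero, ≠last). Middle 4: P(5,4) = 120. Total = 3600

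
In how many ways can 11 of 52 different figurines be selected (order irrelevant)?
C(52,11) = 52!/(11!×41!) = 60403728840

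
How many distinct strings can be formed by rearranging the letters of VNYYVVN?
7! / (3! × 2! × 2!) = 210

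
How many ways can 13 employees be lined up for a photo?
13! = 6227020800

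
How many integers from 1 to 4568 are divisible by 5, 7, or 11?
⌊4568/5⌋+⌊4568/7⌋+⌊4568/11⌋ - ⌊4568/35⌋-⌊4568/55⌋-⌊4568/77⌋ + ⌊4568/385⌋ = 913+652+415 - 130-83-59 + 11 = 1719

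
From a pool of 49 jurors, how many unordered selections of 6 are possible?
C(49,6) = 49!/(6!×43!) = 13983816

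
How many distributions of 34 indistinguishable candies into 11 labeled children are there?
C(34+11-1, 11-1) = C(44, 10) = 2481256778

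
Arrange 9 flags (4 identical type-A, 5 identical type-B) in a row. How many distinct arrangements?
9! / (4! × 5!) = 126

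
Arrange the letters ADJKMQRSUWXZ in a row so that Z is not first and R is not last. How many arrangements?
By inclusion-exclusion: 12! - 2×(12-1)! + (12-2)! = 479001600 - 79833600 + 3628800 = 402796800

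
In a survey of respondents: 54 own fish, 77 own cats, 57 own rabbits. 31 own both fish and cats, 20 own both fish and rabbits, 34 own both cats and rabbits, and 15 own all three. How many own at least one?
|A∪B∪C| = 54+77+57-31-20-34+15 = 118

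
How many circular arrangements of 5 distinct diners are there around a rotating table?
Circular: fix one position, arrange the rest. (5-1)! = 24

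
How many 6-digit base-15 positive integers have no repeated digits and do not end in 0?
Last digit: 14 nonzero choices. First digit: 13 (nonzero, ≠last). Middle 4: P(13,4) = 17160. Total = 3123120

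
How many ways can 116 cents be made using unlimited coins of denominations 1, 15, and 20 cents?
Coefficient of x^116 in 1/(1-x^1) · 1/(1-x^15) · 1/(1-x^20). Case on j = number of 20-cent coins (j = 0..5); remainder r = 116 - 20j is made from {1,15} in ⌊r/15⌋+1 ways. r = 116, 96, 76, 56, 36, 16 → 8 + 7 + 6 + 4 + 3 + 2 = 30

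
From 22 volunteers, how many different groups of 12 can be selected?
C(22,12) = 22!/(12!×10!) = 646646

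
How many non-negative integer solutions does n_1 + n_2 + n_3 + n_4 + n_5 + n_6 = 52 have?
C(52+6-1, 6-1) = C(57, 5) = 4187106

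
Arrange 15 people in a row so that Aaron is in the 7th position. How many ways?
Fix one position: (15-1)! = 87178291200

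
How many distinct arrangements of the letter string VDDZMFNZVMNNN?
13! / (2! × 2! × 4! × 2! × 1! × 2!) = 16216200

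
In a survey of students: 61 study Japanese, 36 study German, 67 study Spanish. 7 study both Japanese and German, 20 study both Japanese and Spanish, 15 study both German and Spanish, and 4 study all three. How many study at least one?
|A∪B∪C| = 61+36+67-7-20-15+4 = 126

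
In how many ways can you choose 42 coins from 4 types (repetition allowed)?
C(42+4-1, 4-1) = C(45, 3) = 14190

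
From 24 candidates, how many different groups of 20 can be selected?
C(24,20) = 24!/(20!×4!) = 10626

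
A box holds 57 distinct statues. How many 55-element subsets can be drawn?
C(57,55) = 57!/(55!×2!) = 1596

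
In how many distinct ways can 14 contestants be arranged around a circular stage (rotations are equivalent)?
Circular: fix one position, arrange the rest. (14-1)! = 6227020800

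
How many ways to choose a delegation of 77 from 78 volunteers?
C(78,77) = 78!/(77!×1!) = 78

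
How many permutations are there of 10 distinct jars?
10! = 3628800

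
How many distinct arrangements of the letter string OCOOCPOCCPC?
11! / (2! × 5! × 4!) = 6930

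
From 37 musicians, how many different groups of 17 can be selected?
C(37,17) = 37!/(17!×20!) = 15905368710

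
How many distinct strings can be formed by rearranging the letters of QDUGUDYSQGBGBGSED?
17! / (2! × 1! × 2! × 3! × 1! × 2! × 4! × 2!) = 154378224000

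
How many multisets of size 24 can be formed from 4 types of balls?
C(24+4-1, 4-1) = C(27, 3) = 2925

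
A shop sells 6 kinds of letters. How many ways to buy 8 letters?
C(8+6-1, 6-1) = C(13, 5) = 1287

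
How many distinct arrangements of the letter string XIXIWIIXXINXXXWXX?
17! / (1! × 9! × 2! × 5!) = 4084080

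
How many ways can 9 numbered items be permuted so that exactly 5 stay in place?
Choose the 5 fixed points C(9,5) = 126, derange the rest: !4 = Σ_{j=0}^{4} (-1)^j·4!/j! = 24 - 24 + 12 - 4 + 1 = 9. Product = 126 × 9 = 1134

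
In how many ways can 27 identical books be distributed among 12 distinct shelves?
C(27+12-1, 12-1) = C(38, 11) = 1203322288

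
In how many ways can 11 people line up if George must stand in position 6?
Fix one position: (11-1)! = 3628800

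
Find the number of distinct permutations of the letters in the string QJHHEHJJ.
8! / (1! × 3! × 3! × 1!) = 1120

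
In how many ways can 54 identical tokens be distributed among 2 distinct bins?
C(54+2-1, 2-1) = C(55, 1) = 55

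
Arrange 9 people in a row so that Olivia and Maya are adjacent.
Treat as block: (9-1)! × 2! = 40320 × 2 = 80640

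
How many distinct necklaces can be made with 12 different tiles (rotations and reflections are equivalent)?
(12-1)!/2 = 39916800/2 = 19958400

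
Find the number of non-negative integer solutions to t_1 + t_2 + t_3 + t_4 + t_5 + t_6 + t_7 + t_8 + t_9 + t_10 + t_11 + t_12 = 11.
C(11+12-1, 12-1) = C(22, 11) = 705432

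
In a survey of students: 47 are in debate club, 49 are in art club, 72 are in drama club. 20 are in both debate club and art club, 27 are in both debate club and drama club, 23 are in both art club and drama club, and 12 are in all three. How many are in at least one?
|A∪B∪C| = 47+49+72-20-27-23+12 = 110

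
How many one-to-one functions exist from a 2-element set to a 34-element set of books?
P(34,2) = 34!/(34-2)! = 1122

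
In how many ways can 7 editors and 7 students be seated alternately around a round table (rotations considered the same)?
Fix one of the editors: (7-1)! ways for the remaining editors, × 7! ways for the students = 720 × 5040 = 3628800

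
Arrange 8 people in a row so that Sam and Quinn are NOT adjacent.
Total - adjacent = 8! - (8-1)!×2 = 40320 - 10080 = 30240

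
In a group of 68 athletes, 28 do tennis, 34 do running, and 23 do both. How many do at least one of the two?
|A∪B| = |A| + |B| - |A∩B| = 28 + 34 - 23 = 39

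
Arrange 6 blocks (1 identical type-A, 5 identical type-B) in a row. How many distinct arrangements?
6! / (1! × 5!) = 6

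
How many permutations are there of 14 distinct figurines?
14! = 87178291200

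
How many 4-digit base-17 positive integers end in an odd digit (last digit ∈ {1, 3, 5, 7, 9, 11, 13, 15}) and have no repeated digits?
Last∈{1,3,5,7,9,11,13,15}. Last=0: 0. Last nonzero: 8×15×P(15,2) = 25200. Total = 25200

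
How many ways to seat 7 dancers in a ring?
Circular: fix one position, arrange the rest. (7-1)! = 720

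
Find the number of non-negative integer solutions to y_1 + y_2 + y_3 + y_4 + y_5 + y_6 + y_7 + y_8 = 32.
C(32+8-1, 8-1) = C(39, 7) = 15380937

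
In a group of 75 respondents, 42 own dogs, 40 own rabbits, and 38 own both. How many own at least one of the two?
|A∪B| = |A| + |B| - |A∩B| = 42 + 40 - 38 = 44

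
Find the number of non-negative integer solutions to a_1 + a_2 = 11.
C(11+2-1, 2-1) = C(12, 1) = 12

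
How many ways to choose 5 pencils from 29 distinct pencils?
C(29,5) = 29!/(5!×24!) = 118755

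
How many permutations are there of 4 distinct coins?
4! = 24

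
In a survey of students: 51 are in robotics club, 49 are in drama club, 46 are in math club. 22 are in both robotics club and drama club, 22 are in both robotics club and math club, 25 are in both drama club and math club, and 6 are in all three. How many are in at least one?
|A∪B∪C| = 51+49+46-22-22-25+6 = 83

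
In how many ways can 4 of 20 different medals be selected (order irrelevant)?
C(20,4) = 20!/(4!×16!) = 4845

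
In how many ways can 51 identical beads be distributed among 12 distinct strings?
C(51+12-1, 12-1) = C(62, 11) = 508271323092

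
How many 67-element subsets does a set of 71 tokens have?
C(71,67) = 71!/(67!×4!) = 971635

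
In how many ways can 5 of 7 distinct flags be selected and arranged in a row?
P(7,5) = 7!/(7-5)! = 2520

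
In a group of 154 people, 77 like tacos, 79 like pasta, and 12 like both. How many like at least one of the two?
|A∪B| = |A| + |B| - |A∩B| = 77 + 79 - 12 = 144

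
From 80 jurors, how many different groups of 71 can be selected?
C(80,71) = 80!/(71!×9!) = 231900297200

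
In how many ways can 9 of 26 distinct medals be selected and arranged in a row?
P(26,9) = 26!/(26-9)! = 1133836704000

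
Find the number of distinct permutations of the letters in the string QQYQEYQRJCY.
11! / (1! × 1! × 4! × 1! × 1! × 3!) = 277200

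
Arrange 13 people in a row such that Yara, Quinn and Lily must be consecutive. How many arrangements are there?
Treat the 3 as one block: (13-3+1)! × 3! = 39916800 × 6 = 239500800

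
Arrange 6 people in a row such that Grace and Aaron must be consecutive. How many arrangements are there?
Treat the 2 as one block: (6-2+1)! × 2! = 120 × 2 = 240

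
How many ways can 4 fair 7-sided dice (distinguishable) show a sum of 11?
Coefficient of x^11 in (x + x² + ... + x^7)^4. By inclusion-exclusion on dice exceeding 7: Σ_j (-1)^j C(4,j)·C(11-1-7j, 3) = C(4,0)·C(10,3) - C(4,1)·C(3,3) = 1·120 - 4·1 = 116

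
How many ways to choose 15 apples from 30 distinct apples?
C(30,15) = 30!/(15!×15!) = 155117520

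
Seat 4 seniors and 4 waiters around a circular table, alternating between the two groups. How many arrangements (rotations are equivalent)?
Fix one of the seniors: (4-1)! ways for the remaining seniors, × 4! ways for the waiters = 6 × 24 = 144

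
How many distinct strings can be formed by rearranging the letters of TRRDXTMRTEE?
11! / (3! × 3! × 1! × 1! × 2! × 1!) = 554400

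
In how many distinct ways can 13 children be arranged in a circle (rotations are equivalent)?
Circular: fix one position, arrange the rest. (13-1)! = 479001600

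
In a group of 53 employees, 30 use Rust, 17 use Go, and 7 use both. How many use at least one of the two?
|A∪B| = |A| + |B| - |A∩B| = 30 + 17 - 7 = 40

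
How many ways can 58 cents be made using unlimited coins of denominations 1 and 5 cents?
Coefficient of x^58 in 1/(1-x^1) · 1/(1-x^5). Use j coins of 5 for j = 0..⌊58/5⌋ = 11, the rest in 1s: 11 + 1 = 12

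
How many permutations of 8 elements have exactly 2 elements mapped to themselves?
Choose the 2 fixed points C(8,2) = 28, derange the rest: !6 = Σ_{j=0}^{6} (-1)^j·6!/j! = 720 - 720 + 360 - 120 + 30 - 6 + 1 = 265. Product = 28 × 265 = 7420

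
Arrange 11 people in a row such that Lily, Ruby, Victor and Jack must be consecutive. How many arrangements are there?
Treat the 4 as one block: (11-4+1)! × 4! = 40320 × 24 = 967680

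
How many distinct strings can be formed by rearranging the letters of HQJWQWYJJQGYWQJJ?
16! / (3! × 1! × 4! × 2! × 5! × 1!) = 605404800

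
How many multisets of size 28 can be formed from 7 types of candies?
C(28+7-1, 7-1) = C(34, 6) = 1344904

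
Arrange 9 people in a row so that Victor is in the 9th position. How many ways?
Fix one position: (9-1)! = 40320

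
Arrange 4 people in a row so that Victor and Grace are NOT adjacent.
Total - adjacent = 4! - (4-1)!×2 = 24 - 12 = 12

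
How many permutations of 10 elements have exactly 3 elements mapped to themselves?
Choose the 3 fixed points C(10,3) = 120, derange the rest: !7 = Σ_{j=0}^{7} (-1)^j·7!/j! = 5040 - 5040 + 2520 - 840 + 210 - 42 + 7 - 1 = 1854. Product = 120 × 1854 = 222480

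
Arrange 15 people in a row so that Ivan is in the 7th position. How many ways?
Fix one position: (15-1)! = 87178291200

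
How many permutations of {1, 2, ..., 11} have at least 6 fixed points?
Exactly j fixed points: C(11,j)·!(11-j); sum over j ≥ 6 (derangement numbers via !m = (m-1)·(!(m-1) + !(m-2)): !0..!5 = 1, 0, 1, 2, 9, 44). Σ_{j=6}^{11} C(11,j)·!(11-j) = C(11,6)·!5 + C(11,7)·!4 + C(11,8)·!3 + C(11,9)·!2 + C(11,10)·!1 + C(11,11)·!0 = 462·44 + 330·9 + 165·2 + 55·1 + 11·0 + 1·1 = 23684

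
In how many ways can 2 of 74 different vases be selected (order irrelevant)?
C(74,2) = 74!/(2!×72!) = 2701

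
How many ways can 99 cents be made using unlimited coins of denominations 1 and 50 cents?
Coefficient of x^99 in 1/(1-x^1) · 1/(1-x^50). Use j coins of 50 for j = 0..⌊99/50⌋ = 1, the rest in 1s: 1 + 1 = 2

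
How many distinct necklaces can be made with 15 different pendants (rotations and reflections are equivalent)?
(15-1)!/2 = 87178291200/2 = 43589145600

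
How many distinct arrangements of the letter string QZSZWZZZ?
8! / (1! × 5! × 1! × 1!) = 336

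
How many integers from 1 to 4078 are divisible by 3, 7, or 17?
⌊4078/3⌋+⌊4078/7⌋+⌊4078/17⌋ - ⌊4078/21⌋-⌊4078/51⌋-⌊4078/119⌋ + ⌊4078/357⌋ = 1359+582+239 - 194-79-34 + 11 = 1884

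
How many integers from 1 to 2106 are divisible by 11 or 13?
⌊2106/11⌋ + ⌊2106/13⌋ - ⌊2106/143⌋ = 191 + 162 - 14 = 339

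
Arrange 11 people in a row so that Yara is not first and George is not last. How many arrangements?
By inclusion-exclusion: 11! - 2×(11-1)! + (11-2)! = 39916800 - 7257600 + 362880 = 33022080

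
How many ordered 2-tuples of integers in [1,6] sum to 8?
Coefficient of x^8 in (x + x² + ... + x^6)^2. By inclusion-exclusion on dice exceeding 6: Σ_j (-1)^j C(2,j)·C(8-1-6j, 1) = C(2,0)·C(7,1) - C(2,1)·C(1,1) = 1·7 - 2·1 = 5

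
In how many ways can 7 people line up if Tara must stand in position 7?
Fix one position: (7-1)! = 720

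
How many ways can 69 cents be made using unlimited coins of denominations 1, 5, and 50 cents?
Coefficient of x^69 in 1/(1-x^1) · 1/(1-x^5) · 1/(1-x^50). Case on j = number of 50-cent coins (j = 0..1); remainder r = 69 - 50j is made from {1,5} in ⌊r/5⌋+1 ways. r = 69, 19 → 14 + 4 = 18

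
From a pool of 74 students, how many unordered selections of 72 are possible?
C(74,72) = 74!/(72!×2!) = 2701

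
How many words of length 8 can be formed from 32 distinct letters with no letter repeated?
P(32,8) = 32!/(32-8)! = 424097856000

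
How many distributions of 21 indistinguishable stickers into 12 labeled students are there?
C(21+12-1, 12-1) = C(32, 11) = 129024480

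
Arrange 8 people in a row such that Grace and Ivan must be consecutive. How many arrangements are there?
Treat the 2 as one block: (8-2+1)! × 2! = 5040 × 2 = 10080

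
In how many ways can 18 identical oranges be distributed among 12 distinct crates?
C(18+12-1, 12-1) = C(29, 11) = 34597290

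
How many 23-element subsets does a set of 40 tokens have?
C(40,23) = 40!/(23!×17!) = 88732378800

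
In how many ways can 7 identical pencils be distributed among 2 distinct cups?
C(7+2-1, 2-1) = C(8, 1) = 8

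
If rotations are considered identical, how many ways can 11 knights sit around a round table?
Circular: fix one position, arrange the rest. (11-1)! = 3628800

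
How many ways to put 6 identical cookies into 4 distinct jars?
C(6+4-1, 4-1) = C(9, 3) = 84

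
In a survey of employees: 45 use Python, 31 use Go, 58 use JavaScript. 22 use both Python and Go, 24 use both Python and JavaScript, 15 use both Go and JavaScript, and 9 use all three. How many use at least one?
|A∪B∪C| = 45+31+58-22-24-15+9 = 82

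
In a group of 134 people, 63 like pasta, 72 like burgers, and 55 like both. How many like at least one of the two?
|A∪B| = |A| + |B| - |A∩B| = 63 + 72 - 55 = 80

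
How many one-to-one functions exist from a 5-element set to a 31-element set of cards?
P(31,5) = 31!/(31-5)! = 20389320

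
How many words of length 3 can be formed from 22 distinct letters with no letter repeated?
P(22,3) = 22!/(22-3)! = 9240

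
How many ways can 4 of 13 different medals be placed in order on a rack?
P(13,4) = 13!/(13-4)! = 17160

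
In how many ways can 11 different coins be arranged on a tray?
11! = 39916800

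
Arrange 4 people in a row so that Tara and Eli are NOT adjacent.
Total - adjacent = 4! - (4-1)!×2 = 24 - 12 = 12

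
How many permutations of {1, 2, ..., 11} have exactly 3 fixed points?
Choose the 3 fixed points C(11,3) = 165, derange the rest: !8 = Σ_{j=0}^{8} (-1)^j·8!/j! = 40320 - 40320 + 20160 - 6720 + 1680 - 336 + 56 - 8 + 1 = 14833. Product = 165 × 14833 = 2447445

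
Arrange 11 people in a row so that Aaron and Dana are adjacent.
Treat as block: (11-1)! × 2! = 3628800 × 2 = 7257600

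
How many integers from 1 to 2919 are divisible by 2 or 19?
⌊2919/2⌋ + ⌊2919/19⌋ - ⌊2919/38⌋ = 1459 + 153 - 76 = 1536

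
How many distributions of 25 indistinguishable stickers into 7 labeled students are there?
C(25+7-1, 7-1) = C(31, 6) = 736281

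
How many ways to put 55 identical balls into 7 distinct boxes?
C(55+7-1, 7-1) = C(61, 6) = 55525372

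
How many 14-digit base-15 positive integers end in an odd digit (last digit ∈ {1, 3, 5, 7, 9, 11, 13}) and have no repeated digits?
Last∈{1,3,5,7,9,11,13}. Last=0: 0. Last nonzero: 7×13×P(13,12) = 566658892800. Total = 566658892800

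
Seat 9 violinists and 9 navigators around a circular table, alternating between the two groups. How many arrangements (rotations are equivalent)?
Fix one of the violinists: (9-1)! ways for the remaining violinists, × 9! ways for the navigators = 40320 × 362880 = 14631321600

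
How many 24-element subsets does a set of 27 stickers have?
C(27,24) = 27!/(24!×3!) = 2925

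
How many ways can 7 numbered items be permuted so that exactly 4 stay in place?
Choose the 4 fixed points C(7,4) = 35, derange the rest: !3 = Σ_{j=0}^{3} (-1)^j·3!/j! = 6 - 6 + 3 - 1 = 2. Product = 35 × 2 = 70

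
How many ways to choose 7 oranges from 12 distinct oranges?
C(12,7) = 12!/(7!×5!) = 792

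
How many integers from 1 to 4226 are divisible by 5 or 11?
⌊4226/5⌋ + ⌊4226/11⌋ - ⌊4226/55⌋ = 845 + 384 - 76 = 1153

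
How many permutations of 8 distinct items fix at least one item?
Complement of the derangements. !8 = Σ_{j=0}^{8} (-1)^j·8!/j! = 40320 - 40320 + 20160 - 6720 + 1680 - 336 + 56 - 8 + 1 = 14833. 8! - !8 = 40320 - 14833 = 25487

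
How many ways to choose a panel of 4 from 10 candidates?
C(10,4) = 10!/(4!×6!) = 210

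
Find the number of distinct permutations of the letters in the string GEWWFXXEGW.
10! / (2! × 2! × 2! × 3! × 1!) = 75600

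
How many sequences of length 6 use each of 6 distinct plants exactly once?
6! = 720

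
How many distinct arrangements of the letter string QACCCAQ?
7! / (3! × 2! × 2!) = 210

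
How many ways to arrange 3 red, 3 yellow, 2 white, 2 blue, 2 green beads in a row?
12! / (3! × 3! × 2! × 2! × 2!) = 1663200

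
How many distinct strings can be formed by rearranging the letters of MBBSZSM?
7! / (2! × 2! × 1! × 2!) = 630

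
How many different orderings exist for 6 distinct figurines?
6! = 720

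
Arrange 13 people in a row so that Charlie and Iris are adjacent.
Treat as block: (13-1)! × 2! = 479001600 × 2 = 958003200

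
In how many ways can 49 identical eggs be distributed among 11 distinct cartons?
C(49+11-1, 11-1) = C(59, 10) = 62828356305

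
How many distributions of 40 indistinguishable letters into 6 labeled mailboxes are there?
C(40+6-1, 6-1) = C(45, 5) = 1221759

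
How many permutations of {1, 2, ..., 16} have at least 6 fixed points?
Exactly j fixed points: C(16,j)·!(16-j); sum over j ≥ 6 (derangement numbers via !m = (m-1)·(!(m-1) + !(m-2)): !0..!10 = 1, 0, 1, 2, 9, 44, 265, 1854, 14833, 133496, 1334961). Σ_{j=6}^{16} C(16,j)·!(16-j) = C(16,6)·!10 + C(16,7)·!9 + C(16,8)·!8 + C(16,9)·!7 + C(16,10)·!6 + C(16,11)·!5 + C(16,12)·!4 + C(16,13)·!3 + C(16,14)·!2 + C(16,15)·!1 + C(16,16)·!0 = 8008·1334961 + 11440·133496 + 12870·14833 + 11440·1854 + 8008·265 + 4368·44 + 1820·9 + 560·2 + 120·1 + 16·0 + 1·1 = 12432004331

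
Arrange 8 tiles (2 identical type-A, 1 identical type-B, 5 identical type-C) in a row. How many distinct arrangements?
8! / (2! × 1! × 5!) = 168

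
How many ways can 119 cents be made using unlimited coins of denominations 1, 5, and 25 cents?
Coefficient of x^119 in 1/(1-x^1) · 1/(1-x^5) · 1/(1-x^25). Case on j = number of 25-cent coins (j = 0..4); remainder r = 119 - 25j is made from {1,5} in ⌊r/5⌋+1 ways. r = 119, 94, 69, 44, 19 → 24 + 19 + 14 + 9 + 4 = 70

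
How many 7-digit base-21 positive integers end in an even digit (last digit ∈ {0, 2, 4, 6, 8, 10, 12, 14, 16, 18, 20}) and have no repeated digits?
Last∈{0,2,4,6,8,10,12,14,16,18,20}. Last=0: 27907200. Last nonzero: 10×19×P(19,5) = 265118400. Total = 293025600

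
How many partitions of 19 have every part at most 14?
Let r_j(i) = number of partitions of i into parts ≤ j, for i = 0..19. r_1(i) = 1 for all i; r_j(i) = r_{j-1}(i) + r_j(i-j). Rows j = 2..14: ≤2: 1 1 2 2 3 3 4 4 5 5 6 6 7 7 8 8 9 9 10 10; ≤3: 1 1 2 3 4 5 7 8 10 12 14 16 19 21 24 27 30 33 37 40; ≤4: 1 1 2 3 5 6 9 11 15 18 23 27 34 39 47 54 64 72 84 94; ≤5: 1 1 2 3 5 7 10 13 18 23 30 37 47 57 70 84 101 119 141 164; ≤6: 1 1 2 3 5 7 11 14 20 26 35 44 58 71 90 110 136 163 199 235; ≤7: 1 1 2 3 5 7 11 15 21 28 38 49 65 82 105 131 164 201 248 300; ≤8: 1 1 2 3 5 7 11 15 22 29 40 52 70 89 116 146 186 230 288 352; ≤9: 1 1 2 3 5 7 11 15 22 30 41 54 73 94 123 157 201 252 318 393; ≤10: 1 1 2 3 5 7 11 15 22 30 42 55 75 97 128 164 212 267 340 423; ≤11: 1 1 2 3 5 7 11 15 22 30 42 56 76 99 131 169 219 278 355 445; ≤12: 1 1 2 3 5 7 11 15 22 30 42 56 77 100 133 172 224 285 366 460; ≤13: 1 1 2 3 5 7 11 15 22 30 42 56 77 101 134 174 227 290 373 471; ≤14: 1 1 2 3 5 7 11 15 22 30 42 56 77 101 135 175 229 293 378 478. r_14(19) = 478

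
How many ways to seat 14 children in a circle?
Circular: fix one position, arrange the rest. (14-1)! = 6227020800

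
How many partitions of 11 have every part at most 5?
Let r_j(i) = number of partitions of i into parts ≤ j, for i = 0..11. r_1(i) = 1 for all i; r_j(i) = r_{j-1}(i) + r_j(i-j). Rows j = 2..5: ≤2: 1 1 2 2 3 3 4 4 5 5 6 6; ≤3: 1 1 2 3 4 5 7 8 10 12 14 16; ≤4: 1 1 2 3 5 6 9 11 15 18 23 27; ≤5: 1 1 2 3 5 7 10 13 18 23 30 37. r_5(11) = 37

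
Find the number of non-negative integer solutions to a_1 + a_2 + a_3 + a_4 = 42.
C(42+4-1, 4-1) = C(45, 3) = 14190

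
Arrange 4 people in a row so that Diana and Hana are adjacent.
Treat as block: (4-1)! × 2! = 6 × 2 = 12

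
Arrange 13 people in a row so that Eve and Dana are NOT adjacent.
Total - adjacent = 13! - (13-1)!×2 = 6227020800 - 958003200 = 5269017600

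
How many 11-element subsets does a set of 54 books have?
C(54,11) = 54!/(11!×43!) = 95722852680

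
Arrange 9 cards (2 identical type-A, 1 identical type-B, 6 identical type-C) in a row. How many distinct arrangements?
9! / (2! × 1! × 6!) = 252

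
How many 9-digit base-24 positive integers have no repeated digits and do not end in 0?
Last digit: 23 nonzero choices. First digit: 22 (nonzero, ≠last). Middle 7: P(22,7) = 859541760. Total = 434928130560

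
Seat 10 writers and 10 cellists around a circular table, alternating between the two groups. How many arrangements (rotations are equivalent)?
Fix one of the writers: (10-1)! ways for the remaining writers, × 10! ways for the cellists = 362880 × 3628800 = 1316818944000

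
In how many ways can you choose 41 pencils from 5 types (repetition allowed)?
C(41+5-1, 5-1) = C(45, 4) = 148995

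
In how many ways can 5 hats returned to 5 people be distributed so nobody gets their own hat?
!5 = Σ_{j=0}^{5} (-1)^j·5!/j! = 120 - 120 + 60 - 20 + 5 - 1 = 44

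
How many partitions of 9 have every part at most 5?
Let r_j(i) = number of partitions of i into parts ≤ j, for i = 0..9. r_1(i) = 1 for all i; r_j(i) = r_{j-1}(i) + r_j(i-j). Rows j = 2..5: ≤2: 1 1 2 2 3 3 4 4 5 5; ≤3: 1 1 2 3 4 5 7 8 10 12; ≤4: 1 1 2 3 5 6 9 11 15 18; ≤5: 1 1 2 3 5 7 10 13 18 23. r_5(9) = 23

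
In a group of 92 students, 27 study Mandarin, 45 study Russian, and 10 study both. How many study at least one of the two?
|A∪B| = |A| + |B| - |A∩B| = 27 + 45 - 10 = 62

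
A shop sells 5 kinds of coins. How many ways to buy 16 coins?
C(16+5-1, 5-1) = C(20, 4) = 4845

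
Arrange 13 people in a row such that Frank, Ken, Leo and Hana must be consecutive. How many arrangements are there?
Treat the 4 as one block: (13-4+1)! × 4! = 3628800 × 24 = 87091200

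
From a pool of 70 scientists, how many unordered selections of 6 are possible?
C(70,6) = 70!/(6!×64!) = 131115985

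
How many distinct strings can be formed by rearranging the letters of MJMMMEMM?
8! / (1! × 6! × 1!) = 56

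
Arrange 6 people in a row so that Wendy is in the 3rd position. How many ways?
Fix one position: (6-1)! = 120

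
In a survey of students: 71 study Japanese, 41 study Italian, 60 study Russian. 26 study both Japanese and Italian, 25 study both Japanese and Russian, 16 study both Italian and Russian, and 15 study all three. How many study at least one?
|A∪B∪C| = 71+41+60-26-25-16+15 = 120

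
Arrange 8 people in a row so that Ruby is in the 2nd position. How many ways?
Fix one position: (8-1)! = 5040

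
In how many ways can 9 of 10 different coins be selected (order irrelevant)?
C(10,9) = 10!/(9!×1!) = 10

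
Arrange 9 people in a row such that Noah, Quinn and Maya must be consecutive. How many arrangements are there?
Treat the 3 as one block: (9-3+1)! × 3! = 5040 × 6 = 30240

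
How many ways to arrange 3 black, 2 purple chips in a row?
5! / (3! × 2!) = 10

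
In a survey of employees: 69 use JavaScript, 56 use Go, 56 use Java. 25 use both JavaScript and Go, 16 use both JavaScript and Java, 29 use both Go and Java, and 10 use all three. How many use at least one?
|A∪B∪C| = 69+56+56-25-16-29+10 = 121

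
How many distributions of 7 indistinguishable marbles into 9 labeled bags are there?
C(7+9-1, 9-1) = C(15, 8) = 6435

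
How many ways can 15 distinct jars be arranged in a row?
15! = 1307674368000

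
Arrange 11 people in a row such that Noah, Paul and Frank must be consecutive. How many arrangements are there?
Treat the 3 as one block: (11-3+1)! × 3! = 362880 × 6 = 2177280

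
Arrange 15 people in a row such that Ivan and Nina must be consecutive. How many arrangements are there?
Treat the 2 as one block: (15-2+1)! × 2! = 87178291200 × 2 = 174356582400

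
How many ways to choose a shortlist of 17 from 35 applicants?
C(35,17) = 35!/(17!×18!) = 4537567650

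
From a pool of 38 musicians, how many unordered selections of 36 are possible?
C(38,36) = 38!/(36!×2!) = 703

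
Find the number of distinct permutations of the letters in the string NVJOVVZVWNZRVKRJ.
16! / (1! × 2! × 1! × 5! × 2! × 2! × 1! × 2!) = 10897286400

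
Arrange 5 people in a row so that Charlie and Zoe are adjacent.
Treat as block: (5-1)! × 2! = 24 × 2 = 48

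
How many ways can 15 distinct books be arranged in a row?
15! = 1307674368000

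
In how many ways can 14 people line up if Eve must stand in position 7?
Fix one position: (14-1)! = 6227020800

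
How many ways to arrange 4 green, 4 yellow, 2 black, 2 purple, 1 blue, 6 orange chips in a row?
19! / (4! × 4! × 2! × 2! × 1! × 6!) = 73329656400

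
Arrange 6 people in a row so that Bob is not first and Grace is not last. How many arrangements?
By inclusion-exclusion: 6! - 2×(6-1)! + (6-2)! = 720 - 240 + 24 = 504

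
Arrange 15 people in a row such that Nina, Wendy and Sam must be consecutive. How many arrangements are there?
Treat the 3 as one block: (15-3+1)! × 3! = 6227020800 × 6 = 37362124800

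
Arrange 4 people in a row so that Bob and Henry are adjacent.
Treat as block: (4-1)! × 2! = 6 × 2 = 12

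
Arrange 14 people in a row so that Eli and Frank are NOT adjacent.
Total - adjacent = 14! - (14-1)!×2 = 87178291200 - 12454041600 = 74724249600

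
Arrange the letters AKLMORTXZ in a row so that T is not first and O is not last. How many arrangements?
By inclusion-exclusion: 9! - 2×(9-1)! + (9-2)! = 362880 - 80640 + 5040 = 287280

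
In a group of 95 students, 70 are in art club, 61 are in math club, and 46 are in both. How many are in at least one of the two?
|A∪B| = |A| + |B| - |A∩B| = 70 + 61 - 46 = 85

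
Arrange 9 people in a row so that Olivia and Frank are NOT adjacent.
Total - adjacent = 9! - (9-1)!×2 = 362880 - 80640 = 282240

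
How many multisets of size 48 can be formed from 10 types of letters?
C(48+10-1, 10-1) = C(57, 9) = 8996462475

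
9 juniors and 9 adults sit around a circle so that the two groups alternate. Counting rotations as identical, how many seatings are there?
Fix one of the juniors: (9-1)! ways for the remaining juniors, × 9! ways for the adults = 40320 × 362880 = 14631321600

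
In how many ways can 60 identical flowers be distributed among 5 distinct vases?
C(60+5-1, 5-1) = C(64, 4) = 635376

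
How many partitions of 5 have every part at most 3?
Let r_j(i) = number of partitions of i into parts ≤ j, for i = 0..5. r_1(i) = 1 for all i; r_j(i) = r_{j-1}(i) + r_j(i-j). Rows j = 2..3: ≤2: 1 1 2 2 3 3; ≤3: 1 1 2 3 4 5. r_3(5) = 5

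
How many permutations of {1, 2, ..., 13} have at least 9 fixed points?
Exactly j fixed points: C(13,j)·!(13-j); sum over j ≥ 9 (derangement numbers via !m = (m-1)·(!(m-1) + !(m-2)): !0..!4 = 1, 0, 1, 2, 9). Σ_{j=9}^{13} C(13,j)·!(13-j) = C(13,9)·!4 + C(13,10)·!3 + C(13,11)·!2 + C(13,12)·!1 + C(13,13)·!0 = 715·9 + 286·2 + 78·1 + 13·0 + 1·1 = 7086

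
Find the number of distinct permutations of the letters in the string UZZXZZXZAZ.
10! / (1! × 1! × 6! × 2!) = 2520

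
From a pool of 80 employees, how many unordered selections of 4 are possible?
C(80,4) = 80!/(4!×76!) = 1581580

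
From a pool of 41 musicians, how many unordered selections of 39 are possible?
C(41,39) = 41!/(39!×2!) = 820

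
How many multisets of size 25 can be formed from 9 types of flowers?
C(25+9-1, 9-1) = C(33, 8) = 13884156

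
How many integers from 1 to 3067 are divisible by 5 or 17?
⌊3067/5⌋ + ⌊3067/17⌋ - ⌊3067/85⌋ = 613 + 180 - 36 = 757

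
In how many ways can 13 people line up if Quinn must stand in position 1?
Fix one position: (13-1)! = 479001600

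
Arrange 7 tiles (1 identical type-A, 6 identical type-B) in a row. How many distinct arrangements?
7! / (1! × 6!) = 7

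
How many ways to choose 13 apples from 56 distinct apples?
C(56,13) = 56!/(13!×43!) = 1889912732400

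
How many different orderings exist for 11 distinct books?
11! = 39916800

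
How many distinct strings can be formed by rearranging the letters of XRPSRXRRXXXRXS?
14! / (1! × 5! × 6! × 2!) = 504504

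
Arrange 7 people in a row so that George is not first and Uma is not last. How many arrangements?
By inclusion-exclusion: 7! - 2×(7-1)! + (7-2)! = 5040 - 1440 + 120 = 3720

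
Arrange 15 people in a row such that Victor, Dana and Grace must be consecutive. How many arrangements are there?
Treat the 3 as one block: (15-3+1)! × 3! = 6227020800 × 6 = 37362124800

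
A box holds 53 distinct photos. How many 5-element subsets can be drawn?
C(53,5) = 53!/(5!×48!) = 2869685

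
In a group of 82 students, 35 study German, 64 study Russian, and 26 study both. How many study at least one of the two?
|A∪B| = |A| + |B| - |A∩B| = 35 + 64 - 26 = 73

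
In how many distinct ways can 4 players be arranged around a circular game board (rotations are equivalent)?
Circular: fix one position, arrange the rest. (4-1)! = 6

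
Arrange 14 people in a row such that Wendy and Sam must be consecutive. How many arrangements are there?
Treat the 2 as one block: (14-2+1)! × 2! = 6227020800 × 2 = 12454041600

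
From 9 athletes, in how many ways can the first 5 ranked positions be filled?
P(9,5) = 9!/(9-5)! = 15120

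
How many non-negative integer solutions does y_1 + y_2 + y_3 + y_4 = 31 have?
C(31+4-1, 4-1) = C(34, 3) = 5984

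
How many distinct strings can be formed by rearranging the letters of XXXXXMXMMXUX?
12! / (1! × 8! × 3!) = 1980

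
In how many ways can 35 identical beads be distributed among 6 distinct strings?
C(35+6-1, 6-1) = C(40, 5) = 658008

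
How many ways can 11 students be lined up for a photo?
11! = 39916800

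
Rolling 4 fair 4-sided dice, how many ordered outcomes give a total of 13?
Coefficient of x^13 in (x + x² + ... + x^4)^4. By inclusion-exclusion on dice exceeding 4: Σ_j (-1)^j C(4,j)·C(13-1-4j, 3) = C(4,0)·C(12,3) - C(4,1)·C(8,3) + C(4,2)·C(4,3) = 1·220 - 4·56 + 6·4 = 20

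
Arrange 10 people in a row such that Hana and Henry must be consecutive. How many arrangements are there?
Treat the 2 as one block: (10-2+1)! × 2! = 362880 × 2 = 725760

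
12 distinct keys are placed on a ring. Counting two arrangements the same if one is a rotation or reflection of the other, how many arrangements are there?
(12-1)!/2 = 39916800/2 = 19958400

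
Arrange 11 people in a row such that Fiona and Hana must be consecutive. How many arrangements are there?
Treat the 2 as one block: (11-2+1)! × 2! = 3628800 × 2 = 7257600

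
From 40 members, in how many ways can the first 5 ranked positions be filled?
P(40,5) = 40!/(40-5)! = 78960960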